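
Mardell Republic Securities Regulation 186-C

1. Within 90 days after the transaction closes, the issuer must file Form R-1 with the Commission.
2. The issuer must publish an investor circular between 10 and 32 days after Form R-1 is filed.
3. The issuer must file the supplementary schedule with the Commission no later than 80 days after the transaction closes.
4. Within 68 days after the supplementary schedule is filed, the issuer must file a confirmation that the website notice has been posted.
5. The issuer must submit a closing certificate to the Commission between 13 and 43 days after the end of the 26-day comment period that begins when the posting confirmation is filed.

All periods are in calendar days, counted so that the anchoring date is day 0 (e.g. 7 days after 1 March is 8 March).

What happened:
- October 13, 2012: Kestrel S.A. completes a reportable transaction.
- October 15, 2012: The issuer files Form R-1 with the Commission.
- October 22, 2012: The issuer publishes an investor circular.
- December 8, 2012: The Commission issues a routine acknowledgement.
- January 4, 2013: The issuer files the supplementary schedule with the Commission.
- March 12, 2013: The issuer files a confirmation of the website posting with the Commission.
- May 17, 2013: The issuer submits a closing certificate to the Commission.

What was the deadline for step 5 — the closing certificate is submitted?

May 20, 2013

The posting confirmation is filed on March 12, 2013; the 26-day comment period therefore ends April 7, 2013, and step 5 runs from that date. The window is 13–43 days after April 7, 2013; it closes on May 20, 2013.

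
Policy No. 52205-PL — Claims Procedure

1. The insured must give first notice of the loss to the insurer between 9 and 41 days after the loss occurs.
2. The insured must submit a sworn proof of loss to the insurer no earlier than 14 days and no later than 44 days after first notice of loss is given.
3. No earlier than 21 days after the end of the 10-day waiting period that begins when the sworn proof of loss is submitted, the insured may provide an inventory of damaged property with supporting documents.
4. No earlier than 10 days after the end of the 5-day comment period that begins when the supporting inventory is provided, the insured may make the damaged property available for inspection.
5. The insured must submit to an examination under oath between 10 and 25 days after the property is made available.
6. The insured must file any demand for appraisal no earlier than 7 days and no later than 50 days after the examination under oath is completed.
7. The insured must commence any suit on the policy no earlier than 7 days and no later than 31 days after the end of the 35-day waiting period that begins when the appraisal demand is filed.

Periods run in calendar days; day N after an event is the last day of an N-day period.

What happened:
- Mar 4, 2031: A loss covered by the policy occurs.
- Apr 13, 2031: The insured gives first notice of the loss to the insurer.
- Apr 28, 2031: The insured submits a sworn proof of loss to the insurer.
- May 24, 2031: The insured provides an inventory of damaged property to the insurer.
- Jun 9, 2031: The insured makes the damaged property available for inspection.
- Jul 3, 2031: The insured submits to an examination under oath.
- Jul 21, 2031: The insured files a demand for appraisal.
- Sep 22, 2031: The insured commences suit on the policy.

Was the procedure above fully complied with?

No

(1) the permitted window runs from Mar 4, 2031 + 9 = Mar 13, 2031 to Mar 4, 2031 + 41 = Apr 14, 2031; done Apr 13, 2031 — within the window.
(2) the permitted window runs from Apr 13, 2031 + 14 = Apr 27, 2031 to Apr 13, 2031 + 44 = May 27, 2031; Apr 28, 2031 falls inside that range.
(3) permitted from May 8, 2031 + 21 days = May 29, 2031 onward; acted on May 24, 2031, 5 days prematurely.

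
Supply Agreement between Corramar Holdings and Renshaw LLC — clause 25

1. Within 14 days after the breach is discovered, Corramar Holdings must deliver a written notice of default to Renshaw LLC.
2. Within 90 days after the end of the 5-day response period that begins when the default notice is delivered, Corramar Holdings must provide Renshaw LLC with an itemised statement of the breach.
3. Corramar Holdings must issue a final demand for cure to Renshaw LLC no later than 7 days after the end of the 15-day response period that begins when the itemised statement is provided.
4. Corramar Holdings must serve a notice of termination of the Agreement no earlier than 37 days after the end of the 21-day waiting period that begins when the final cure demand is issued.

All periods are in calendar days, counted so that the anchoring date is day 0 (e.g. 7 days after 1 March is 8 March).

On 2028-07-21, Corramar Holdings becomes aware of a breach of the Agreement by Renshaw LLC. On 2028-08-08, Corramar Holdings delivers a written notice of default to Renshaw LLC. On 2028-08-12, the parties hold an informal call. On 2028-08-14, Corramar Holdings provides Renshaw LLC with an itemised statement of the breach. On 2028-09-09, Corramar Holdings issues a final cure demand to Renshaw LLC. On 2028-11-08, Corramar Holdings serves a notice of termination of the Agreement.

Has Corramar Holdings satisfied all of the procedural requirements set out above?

No

Step 1: 14 days after 2028-07-21 (when the breach is discovered) is 2028-08-04; 2028-08-08 misses that deadline by 4 days.
The procedure was therefore not followed at step 1.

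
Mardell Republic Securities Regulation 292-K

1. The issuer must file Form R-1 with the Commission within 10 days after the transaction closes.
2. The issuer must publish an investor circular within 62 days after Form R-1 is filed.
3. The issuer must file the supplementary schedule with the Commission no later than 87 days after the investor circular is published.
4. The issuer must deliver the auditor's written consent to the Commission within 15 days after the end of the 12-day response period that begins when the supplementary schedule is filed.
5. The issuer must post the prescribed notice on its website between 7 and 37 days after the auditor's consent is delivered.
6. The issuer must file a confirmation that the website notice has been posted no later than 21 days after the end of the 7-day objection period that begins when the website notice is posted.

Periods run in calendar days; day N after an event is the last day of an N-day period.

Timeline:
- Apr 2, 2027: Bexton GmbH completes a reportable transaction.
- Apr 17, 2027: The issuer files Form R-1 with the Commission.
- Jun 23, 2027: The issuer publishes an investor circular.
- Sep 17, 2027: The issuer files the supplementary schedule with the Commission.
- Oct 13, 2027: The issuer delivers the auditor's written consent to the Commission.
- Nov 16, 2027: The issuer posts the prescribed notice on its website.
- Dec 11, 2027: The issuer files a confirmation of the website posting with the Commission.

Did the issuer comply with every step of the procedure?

(1) due by Apr 2, 2027 + 10 days = Apr 12, 2027; not done until Apr 17, 2027, 5 days after the deadline.
Later steps need not be reached.

No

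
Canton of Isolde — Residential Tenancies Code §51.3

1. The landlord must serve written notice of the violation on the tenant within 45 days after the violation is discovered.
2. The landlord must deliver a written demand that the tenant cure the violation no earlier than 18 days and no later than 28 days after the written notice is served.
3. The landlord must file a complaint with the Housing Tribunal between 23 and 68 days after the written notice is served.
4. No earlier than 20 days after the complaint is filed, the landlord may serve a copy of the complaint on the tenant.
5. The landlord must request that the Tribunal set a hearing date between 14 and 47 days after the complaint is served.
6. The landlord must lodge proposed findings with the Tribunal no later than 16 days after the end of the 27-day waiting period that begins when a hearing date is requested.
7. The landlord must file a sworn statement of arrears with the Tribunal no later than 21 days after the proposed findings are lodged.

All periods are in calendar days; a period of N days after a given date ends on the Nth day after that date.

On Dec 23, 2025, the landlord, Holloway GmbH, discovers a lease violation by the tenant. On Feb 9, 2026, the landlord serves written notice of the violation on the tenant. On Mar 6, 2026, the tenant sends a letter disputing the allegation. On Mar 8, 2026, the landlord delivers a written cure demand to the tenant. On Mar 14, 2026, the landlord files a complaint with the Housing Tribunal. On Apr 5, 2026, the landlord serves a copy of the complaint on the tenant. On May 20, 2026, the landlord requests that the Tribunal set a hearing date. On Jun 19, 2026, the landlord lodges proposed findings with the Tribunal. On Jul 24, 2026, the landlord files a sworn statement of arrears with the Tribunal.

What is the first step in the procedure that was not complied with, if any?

Step 1

Step 1 — counting 45 days from Dec 23, 2025 (when the violation is discovered) gives a deadline of Feb 6, 2026; Feb 9, 2026 misses that deadline by 3 days.
The procedure was therefore not followed at step 1.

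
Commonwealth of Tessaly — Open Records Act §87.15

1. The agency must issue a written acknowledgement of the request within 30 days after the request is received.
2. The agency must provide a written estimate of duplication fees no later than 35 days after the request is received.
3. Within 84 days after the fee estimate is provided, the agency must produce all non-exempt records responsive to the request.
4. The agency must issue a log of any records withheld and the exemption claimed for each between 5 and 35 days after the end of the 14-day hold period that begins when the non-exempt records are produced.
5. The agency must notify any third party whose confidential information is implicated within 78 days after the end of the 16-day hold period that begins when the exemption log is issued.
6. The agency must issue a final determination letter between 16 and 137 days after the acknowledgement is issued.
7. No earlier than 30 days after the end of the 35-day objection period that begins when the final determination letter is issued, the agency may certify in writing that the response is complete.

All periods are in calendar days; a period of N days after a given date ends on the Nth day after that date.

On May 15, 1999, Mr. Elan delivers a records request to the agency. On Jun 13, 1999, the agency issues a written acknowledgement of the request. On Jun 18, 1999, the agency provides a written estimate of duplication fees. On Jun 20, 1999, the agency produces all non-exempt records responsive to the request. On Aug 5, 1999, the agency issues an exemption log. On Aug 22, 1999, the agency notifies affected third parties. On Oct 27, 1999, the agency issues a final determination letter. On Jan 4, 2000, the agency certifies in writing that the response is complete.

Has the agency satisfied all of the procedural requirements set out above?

Yes

Step 1: 30 days after May 15, 1999 (when the request is received) is Jun 14, 1999; completed Jun 13, 1999, before the deadline.
Step 2: 35 days after May 15, 1999 (when the request is received) is Jun 19, 1999; done Jun 18, 1999 — timely.
Step 3: 84 days after Jun 18, 1999 (when the fee estimate is provided) is Sep 10, 1999; completed Jun 20, 1999, before the deadline.
Step 4: the window is 5–35 days after Jul 4, 1999 (end of the 14-day hold period, which began when the non-exempt records are produced on Jun 20, 1999), so Jul 9, 1999 through Aug 8, 1999; Aug 5, 1999 falls inside that range.
Step 5: 78 days after Aug 21, 1999 (end of the 16-day hold period, which began when the exemption log is issued on Aug 5, 1999) is Nov 7, 1999; Aug 22, 1999 is within that limit.
Step 6: the window is 16–137 days after Jun 13, 1999 (when the acknowledgement is issued), so Jun 29, 1999 through Oct 28, 1999; done Oct 27, 1999, which is between those dates.
Step 7: the earliest permitted date is 30 days after Dec 1, 1999 (end of the 35-day objection period, which began when the final determination letter is issued on Oct 27, 1999), i.e. Dec 31, 1999; done Jan 4, 2000 — permitted.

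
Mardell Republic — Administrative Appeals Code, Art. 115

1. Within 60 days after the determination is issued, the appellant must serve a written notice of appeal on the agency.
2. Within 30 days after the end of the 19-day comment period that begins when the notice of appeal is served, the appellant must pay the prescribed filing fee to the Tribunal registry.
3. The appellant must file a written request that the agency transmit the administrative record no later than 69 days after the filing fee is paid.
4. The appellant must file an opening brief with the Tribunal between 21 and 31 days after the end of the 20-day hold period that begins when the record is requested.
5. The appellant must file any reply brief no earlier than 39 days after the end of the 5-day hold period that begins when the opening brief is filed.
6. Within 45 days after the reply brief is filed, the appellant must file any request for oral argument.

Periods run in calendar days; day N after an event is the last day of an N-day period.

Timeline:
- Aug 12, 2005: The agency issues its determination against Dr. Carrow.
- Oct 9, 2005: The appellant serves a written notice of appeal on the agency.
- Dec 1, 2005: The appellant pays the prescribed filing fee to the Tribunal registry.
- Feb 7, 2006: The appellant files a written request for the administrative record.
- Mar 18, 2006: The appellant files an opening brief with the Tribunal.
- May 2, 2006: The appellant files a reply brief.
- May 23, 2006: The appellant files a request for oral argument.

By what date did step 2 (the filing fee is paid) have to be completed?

The notice of appeal is served on Oct 9, 2005; the 19-day comment period therefore ends Oct 28, 2005, and step 2 runs from that date. 30 days after Oct 28, 2005 is Nov 27, 2005.

Nov 27, 2005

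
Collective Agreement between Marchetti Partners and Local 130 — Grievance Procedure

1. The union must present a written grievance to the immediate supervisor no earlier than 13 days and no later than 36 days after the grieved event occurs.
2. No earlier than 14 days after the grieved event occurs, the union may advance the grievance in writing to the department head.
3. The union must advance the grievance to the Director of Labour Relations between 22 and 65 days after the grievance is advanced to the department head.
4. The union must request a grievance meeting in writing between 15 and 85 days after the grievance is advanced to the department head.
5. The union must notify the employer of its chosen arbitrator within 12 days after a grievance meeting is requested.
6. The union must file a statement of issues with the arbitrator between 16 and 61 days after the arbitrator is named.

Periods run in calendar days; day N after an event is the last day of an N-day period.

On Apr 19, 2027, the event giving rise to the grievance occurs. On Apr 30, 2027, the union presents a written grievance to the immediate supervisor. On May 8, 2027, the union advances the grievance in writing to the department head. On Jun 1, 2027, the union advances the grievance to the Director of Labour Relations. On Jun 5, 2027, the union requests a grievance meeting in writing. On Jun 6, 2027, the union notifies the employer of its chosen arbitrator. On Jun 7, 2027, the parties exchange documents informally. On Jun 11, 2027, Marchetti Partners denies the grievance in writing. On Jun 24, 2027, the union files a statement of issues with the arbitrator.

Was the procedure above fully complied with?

Step 1: the window is 13–36 days after Apr 19, 2027 (when the grieved event occurs), so May 2, 2027 through May 25, 2027; Apr 30, 2027 is 2 days too early.

No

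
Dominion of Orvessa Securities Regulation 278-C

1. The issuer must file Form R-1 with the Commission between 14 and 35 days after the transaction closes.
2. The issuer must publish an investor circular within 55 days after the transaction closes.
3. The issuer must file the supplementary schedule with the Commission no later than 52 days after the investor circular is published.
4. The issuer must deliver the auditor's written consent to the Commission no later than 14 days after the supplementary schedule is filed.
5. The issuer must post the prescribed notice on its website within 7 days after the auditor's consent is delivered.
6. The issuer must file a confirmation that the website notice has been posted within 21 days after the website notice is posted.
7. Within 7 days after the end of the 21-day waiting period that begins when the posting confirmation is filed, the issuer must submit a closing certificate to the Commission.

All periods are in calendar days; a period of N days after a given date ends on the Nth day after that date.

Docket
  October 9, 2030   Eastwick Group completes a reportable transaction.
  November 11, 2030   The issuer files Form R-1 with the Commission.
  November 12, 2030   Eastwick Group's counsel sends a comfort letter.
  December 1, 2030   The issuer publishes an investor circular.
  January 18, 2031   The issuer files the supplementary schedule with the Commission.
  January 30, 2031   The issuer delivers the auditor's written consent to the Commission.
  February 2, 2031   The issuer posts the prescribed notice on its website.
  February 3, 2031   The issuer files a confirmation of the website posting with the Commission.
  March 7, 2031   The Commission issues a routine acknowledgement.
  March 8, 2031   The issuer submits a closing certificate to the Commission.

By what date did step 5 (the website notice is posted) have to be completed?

Step 5 runs from January 30, 2031, when the auditor's consent is delivered. 7 days after January 30, 2031 is February 6, 2031.

February 6, 2031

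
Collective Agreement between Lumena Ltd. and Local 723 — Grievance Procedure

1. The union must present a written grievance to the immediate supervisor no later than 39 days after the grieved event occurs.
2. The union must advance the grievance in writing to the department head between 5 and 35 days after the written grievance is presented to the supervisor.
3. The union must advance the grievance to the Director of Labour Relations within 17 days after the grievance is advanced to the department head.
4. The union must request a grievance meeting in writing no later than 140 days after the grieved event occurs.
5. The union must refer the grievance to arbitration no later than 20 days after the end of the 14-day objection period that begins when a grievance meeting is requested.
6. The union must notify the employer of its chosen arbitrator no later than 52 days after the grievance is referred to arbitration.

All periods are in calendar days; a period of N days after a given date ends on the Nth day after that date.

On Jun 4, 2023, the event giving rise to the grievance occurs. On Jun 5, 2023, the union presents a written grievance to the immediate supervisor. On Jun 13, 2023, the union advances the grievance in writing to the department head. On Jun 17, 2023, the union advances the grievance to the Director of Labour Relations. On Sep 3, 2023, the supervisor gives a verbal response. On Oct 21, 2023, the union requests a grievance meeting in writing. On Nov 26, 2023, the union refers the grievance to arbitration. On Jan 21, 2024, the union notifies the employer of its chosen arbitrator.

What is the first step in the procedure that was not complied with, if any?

Step 1 — counting 39 days from Jun 4, 2023 (when the grieved event occurs) gives a deadline of Jul 13, 2023; Jun 5, 2023 is within that limit.
Step 2 — 5 and 35 days from Jun 5, 2023 (when the written grievance is presented to the supervisor) are Jun 10, 2023 and Jul 10, 2023 respectively; done Jun 13, 2023, which is between those dates.
Step 3 — counting 17 days from Jun 13, 2023 (when the grievance is advanced to the department head) gives a deadline of Jun 30, 2023; done Jun 17, 2023 — timely.
Step 4 — counting 140 days from Jun 4, 2023 (when the grieved event occurs) gives a deadline of Oct 22, 2023; done Oct 21, 2023 — timely.
Step 5 — counting 20 days from Nov 4, 2023 (end of the 14-day objection period, which began when a grievance meeting is requested on Oct 21, 2023) gives a deadline of Nov 24, 2023; Nov 26, 2023 misses that deadline by 2 days.

Step 5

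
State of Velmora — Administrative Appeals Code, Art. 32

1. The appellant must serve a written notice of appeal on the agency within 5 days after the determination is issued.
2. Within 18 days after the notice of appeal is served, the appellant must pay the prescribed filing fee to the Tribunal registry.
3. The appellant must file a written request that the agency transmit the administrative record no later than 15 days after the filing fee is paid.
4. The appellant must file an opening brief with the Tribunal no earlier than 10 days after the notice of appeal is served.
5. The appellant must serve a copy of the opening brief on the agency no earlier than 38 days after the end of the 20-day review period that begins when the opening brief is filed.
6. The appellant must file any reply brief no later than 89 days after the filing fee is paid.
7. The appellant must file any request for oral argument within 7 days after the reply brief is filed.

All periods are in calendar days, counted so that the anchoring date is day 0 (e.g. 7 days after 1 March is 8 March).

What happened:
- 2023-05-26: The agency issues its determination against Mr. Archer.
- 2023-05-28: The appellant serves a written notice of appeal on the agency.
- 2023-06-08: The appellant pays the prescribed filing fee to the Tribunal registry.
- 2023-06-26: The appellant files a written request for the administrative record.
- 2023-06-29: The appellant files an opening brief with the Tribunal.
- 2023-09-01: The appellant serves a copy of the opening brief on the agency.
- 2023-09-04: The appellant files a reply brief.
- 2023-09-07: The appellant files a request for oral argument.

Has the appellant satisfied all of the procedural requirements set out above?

No

Step 1: 5 days after 2023-05-26 (when the determination is issued) is 2023-05-31; done 2023-05-28 — timely.
Step 2: 18 days after 2023-05-28 (when the notice of appeal is served) is 2023-06-15; completed 2023-06-08, before the deadline.
Step 3: 15 days after 2023-06-08 (when the filing fee is paid) is 2023-06-23; 2023-06-26 misses that deadline by 3 days.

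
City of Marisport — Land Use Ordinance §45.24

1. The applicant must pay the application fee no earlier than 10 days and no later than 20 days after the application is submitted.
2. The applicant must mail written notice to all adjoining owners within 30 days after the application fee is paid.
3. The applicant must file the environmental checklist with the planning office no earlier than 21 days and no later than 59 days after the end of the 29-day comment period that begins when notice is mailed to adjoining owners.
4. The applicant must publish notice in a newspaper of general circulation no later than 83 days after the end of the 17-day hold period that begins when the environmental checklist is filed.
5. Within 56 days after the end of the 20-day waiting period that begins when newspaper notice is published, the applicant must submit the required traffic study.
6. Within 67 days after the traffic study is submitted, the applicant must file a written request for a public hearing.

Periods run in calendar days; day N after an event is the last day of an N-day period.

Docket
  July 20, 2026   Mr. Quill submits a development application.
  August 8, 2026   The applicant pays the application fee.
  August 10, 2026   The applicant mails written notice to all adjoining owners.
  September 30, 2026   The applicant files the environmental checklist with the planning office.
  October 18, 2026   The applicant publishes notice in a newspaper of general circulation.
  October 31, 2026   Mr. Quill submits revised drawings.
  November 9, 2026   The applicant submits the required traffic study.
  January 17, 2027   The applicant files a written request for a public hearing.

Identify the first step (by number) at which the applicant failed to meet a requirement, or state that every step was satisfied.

Step 6

Step 1: the window is 10–20 days after July 20, 2026 (when the application is submitted), so July 30, 2026 through August 9, 2026; August 8, 2026 falls inside that range.
Step 2: 30 days after August 8, 2026 (when the application fee is paid) is September 7, 2026; completed August 10, 2026, before the deadline.
Step 3: the window is 21–59 days after September 8, 2026 (end of the 29-day comment period, which began when notice is mailed to adjoining owners on August 10, 2026), so September 29, 2026 through November 6, 2026; done September 30, 2026 — within the window.
Step 4: 83 days after October 17, 2026 (end of the 17-day hold period, which began when the environmental checklist is filed on September 30, 2026) is January 8, 2027; done October 18, 2026 — timely.
Step 5: 56 days after November 7, 2026 (end of the 20-day waiting period, which began when newspaper notice is published on October 18, 2026) is January 2, 2027; completed November 9, 2026, before the deadline.
Step 6: 67 days after November 9, 2026 (when the traffic study is submitted) is January 15, 2027; January 17, 2027 misses that deadline by 2 days.
That is the first point of non-compliance.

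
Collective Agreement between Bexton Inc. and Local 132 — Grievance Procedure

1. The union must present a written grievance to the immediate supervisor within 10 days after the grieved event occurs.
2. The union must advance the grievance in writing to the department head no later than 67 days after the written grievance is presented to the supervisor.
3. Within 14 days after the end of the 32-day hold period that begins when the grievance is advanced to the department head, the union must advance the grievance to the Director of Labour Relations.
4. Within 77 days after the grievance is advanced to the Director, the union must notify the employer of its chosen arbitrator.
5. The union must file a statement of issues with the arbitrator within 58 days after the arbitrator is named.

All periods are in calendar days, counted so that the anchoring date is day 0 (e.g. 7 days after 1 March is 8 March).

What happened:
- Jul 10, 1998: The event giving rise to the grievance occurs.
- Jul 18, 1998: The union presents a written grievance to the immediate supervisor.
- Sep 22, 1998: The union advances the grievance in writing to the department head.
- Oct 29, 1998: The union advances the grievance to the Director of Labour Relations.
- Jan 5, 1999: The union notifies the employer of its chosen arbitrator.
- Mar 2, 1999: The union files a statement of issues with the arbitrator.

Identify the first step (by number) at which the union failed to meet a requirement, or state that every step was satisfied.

None — every step was satisfied

Step 1 — counting 10 days from Jul 10, 1998 (when the grieved event occurs) gives a deadline of Jul 20, 1998; completed Jul 18, 1998, before the deadline.
Step 2 — counting 67 days from Jul 18, 1998 (when the written grievance is presented to the supervisor) gives a deadline of Sep 23, 1998; Sep 22, 1998 is within that limit.
Step 3 — counting 14 days from Oct 24, 1998 (end of the 32-day hold period, which began when the grievance is advanced to the department head on Sep 22, 1998) gives a deadline of Nov 7, 1998; completed Oct 29, 1998, before the deadline.
Step 4 — counting 77 days from Oct 29, 1998 (when the grievance is advanced to the Director) gives a deadline of Jan 14, 1999; done Jan 5, 1999 — timely.
Step 5 — counting 58 days from Jan 5, 1999 (when the arbitrator is named) gives a deadline of Mar 4, 1999; completed Mar 2, 1999, before the deadline.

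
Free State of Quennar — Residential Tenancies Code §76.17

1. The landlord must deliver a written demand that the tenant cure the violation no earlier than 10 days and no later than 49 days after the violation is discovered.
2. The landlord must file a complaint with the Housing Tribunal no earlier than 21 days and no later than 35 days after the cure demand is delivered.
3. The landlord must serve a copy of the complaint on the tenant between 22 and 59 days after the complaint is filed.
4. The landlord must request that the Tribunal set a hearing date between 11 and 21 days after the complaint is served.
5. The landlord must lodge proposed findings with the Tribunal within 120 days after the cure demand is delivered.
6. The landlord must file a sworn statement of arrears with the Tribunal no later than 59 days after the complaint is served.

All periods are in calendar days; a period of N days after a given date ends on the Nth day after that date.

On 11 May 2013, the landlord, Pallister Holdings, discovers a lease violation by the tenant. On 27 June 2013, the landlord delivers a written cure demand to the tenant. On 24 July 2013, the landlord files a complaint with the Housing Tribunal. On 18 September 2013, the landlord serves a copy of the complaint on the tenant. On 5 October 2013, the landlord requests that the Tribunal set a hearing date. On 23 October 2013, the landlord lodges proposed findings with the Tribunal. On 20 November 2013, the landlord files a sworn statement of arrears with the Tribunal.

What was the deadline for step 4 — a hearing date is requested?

Step 4 runs from 18 September 2013, when the complaint is served. The window is 11–21 days after 18 September 2013; it closes on 9 October 2013.

9 October 2013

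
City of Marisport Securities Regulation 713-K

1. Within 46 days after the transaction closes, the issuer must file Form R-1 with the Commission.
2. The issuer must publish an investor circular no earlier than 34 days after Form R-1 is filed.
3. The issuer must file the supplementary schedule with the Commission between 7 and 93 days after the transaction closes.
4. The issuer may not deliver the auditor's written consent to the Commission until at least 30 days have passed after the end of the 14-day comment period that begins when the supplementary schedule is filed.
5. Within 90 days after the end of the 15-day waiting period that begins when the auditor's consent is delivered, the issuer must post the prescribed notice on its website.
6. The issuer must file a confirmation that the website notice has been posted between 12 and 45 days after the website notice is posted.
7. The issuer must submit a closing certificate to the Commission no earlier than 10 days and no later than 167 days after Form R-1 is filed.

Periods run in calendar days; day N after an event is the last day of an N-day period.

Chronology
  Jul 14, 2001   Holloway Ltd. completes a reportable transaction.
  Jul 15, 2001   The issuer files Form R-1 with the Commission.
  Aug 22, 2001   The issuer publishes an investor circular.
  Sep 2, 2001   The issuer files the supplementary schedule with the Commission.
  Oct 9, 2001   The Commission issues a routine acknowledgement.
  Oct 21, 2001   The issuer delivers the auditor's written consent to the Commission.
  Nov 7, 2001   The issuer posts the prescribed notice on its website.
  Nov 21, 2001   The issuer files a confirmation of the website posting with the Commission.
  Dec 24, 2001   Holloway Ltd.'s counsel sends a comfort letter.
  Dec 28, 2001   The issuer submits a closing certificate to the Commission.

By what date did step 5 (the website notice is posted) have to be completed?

Feb 3, 2002

The auditor's consent is delivered on Oct 21, 2001; the 15-day waiting period therefore ends Nov 5, 2001, and step 5 runs from that date. 90 days after Nov 5, 2001 is Feb 3, 2002.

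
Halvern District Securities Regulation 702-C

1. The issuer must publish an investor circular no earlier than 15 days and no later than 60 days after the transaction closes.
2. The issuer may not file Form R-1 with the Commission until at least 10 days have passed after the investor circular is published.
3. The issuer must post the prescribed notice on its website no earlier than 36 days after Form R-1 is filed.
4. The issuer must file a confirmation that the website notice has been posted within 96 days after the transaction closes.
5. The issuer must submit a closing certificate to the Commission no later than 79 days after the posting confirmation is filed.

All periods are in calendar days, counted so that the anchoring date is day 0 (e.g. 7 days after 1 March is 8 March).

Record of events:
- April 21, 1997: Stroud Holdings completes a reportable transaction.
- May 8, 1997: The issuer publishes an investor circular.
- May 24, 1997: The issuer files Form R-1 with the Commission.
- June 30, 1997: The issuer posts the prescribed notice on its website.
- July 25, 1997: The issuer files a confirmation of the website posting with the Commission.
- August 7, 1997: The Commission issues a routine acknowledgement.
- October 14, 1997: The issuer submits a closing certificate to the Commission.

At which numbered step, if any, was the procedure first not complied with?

Step 1 — 15 and 60 days from April 21, 1997 (when the transaction closes) are May 6, 1997 and June 20, 1997 respectively; May 8, 1997 falls inside that range.
Step 2 — must wait 10 days from May 8, 1997 (when the investor circular is published), so not before May 18, 1997; done May 24, 1997 — permitted.
Step 3 — must wait 36 days from May 24, 1997 (when Form R-1 is filed), so not before June 29, 1997; done June 30, 1997 — permitted.
Step 4 — counting 96 days from April 21, 1997 (when the transaction closes) gives a deadline of July 26, 1997; completed July 25, 1997, before the deadline.
Step 5 — counting 79 days from July 25, 1997 (when the posting confirmation is filed) gives a deadline of October 12, 1997; done October 14, 1997 — 2 days late.

Step 5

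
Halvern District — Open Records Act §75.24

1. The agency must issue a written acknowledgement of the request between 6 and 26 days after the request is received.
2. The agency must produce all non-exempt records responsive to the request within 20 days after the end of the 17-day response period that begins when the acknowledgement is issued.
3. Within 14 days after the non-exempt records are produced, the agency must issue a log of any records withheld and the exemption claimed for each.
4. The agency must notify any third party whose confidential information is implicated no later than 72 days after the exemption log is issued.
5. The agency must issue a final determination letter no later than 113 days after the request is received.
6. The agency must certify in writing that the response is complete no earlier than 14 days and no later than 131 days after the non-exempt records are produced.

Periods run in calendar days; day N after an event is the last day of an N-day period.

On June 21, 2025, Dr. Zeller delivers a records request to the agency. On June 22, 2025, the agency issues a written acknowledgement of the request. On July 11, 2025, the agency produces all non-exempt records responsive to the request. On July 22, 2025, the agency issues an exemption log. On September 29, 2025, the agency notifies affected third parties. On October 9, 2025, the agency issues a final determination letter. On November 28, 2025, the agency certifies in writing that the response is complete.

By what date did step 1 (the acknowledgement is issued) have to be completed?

Step 1 runs from June 21, 2025, when the request is received. The window is 6–26 days after June 21, 2025; it closes on July 17, 2025.

July 17, 2025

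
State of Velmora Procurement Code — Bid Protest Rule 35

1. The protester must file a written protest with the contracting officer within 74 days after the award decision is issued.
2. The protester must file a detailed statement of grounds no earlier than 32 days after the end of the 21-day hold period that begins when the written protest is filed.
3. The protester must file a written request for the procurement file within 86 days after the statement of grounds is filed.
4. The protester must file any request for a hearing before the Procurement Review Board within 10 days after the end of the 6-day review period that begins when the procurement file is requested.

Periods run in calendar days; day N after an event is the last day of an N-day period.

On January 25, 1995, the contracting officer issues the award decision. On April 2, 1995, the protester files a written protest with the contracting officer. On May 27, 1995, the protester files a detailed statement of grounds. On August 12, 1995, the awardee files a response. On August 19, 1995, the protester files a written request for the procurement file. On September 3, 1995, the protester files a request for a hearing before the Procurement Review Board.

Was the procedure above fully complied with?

(1) due by January 25, 1995 + 74 days = April 9, 1995; April 2, 1995 is within that limit.
(2) permitted from April 23, 1995 + 32 days = May 25, 1995 onward; done May 27, 1995 — permitted.
(3) due by May 27, 1995 + 86 days = August 21, 1995; done August 19, 1995 — timely.
(4) due by August 25, 1995 + 10 days = September 4, 1995; September 3, 1995 is within that limit.

Yes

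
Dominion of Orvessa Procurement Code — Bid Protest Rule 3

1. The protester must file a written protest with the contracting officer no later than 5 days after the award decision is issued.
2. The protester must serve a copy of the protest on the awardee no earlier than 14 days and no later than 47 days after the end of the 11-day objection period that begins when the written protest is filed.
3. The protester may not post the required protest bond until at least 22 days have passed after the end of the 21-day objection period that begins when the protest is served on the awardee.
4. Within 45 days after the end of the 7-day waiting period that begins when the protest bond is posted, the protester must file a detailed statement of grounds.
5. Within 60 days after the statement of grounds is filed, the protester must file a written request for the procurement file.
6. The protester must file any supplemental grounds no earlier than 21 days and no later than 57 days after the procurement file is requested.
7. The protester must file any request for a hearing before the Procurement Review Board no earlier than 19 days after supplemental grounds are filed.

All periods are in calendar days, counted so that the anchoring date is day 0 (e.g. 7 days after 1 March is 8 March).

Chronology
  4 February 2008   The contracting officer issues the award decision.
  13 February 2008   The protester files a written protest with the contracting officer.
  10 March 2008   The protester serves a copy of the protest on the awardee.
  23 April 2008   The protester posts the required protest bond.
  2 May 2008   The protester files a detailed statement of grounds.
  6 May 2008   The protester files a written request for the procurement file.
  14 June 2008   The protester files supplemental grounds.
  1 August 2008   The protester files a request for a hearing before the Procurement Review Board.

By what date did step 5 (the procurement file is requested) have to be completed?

1 July 2008

Step 5 runs from 2 May 2008, when the statement of grounds is filed. 60 days after 2 May 2008 is 1 July 2008.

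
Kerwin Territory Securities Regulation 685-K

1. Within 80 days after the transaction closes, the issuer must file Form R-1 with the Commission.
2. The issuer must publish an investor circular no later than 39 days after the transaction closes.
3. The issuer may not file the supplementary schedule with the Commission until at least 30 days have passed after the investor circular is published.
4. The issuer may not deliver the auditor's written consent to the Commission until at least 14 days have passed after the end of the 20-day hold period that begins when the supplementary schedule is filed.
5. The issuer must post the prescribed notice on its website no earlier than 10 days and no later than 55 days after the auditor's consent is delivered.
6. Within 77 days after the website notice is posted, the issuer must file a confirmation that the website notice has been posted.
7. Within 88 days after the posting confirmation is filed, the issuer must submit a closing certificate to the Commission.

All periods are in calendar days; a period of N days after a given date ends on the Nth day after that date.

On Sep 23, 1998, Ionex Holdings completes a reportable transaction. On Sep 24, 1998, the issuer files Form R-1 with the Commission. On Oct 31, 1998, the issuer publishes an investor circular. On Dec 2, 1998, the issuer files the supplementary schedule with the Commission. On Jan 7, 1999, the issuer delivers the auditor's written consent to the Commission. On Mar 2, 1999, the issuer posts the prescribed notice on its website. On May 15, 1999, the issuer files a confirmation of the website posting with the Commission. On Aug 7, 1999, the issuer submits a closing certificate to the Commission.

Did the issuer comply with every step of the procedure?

Yes

Step 1 — counting 80 days from Sep 23, 1998 (when the transaction closes) gives a deadline of Dec 12, 1998; Sep 24, 1998 is within that limit.
Step 2 — counting 39 days from Sep 23, 1998 (when the transaction closes) gives a deadline of Nov 1, 1998; completed Oct 31, 1998, before the deadline.
Step 3 — must wait 30 days from Oct 31, 1998 (when the investor circular is published), so not before Nov 30, 1998; done Dec 2, 1998 — permitted.
Step 4 — must wait 14 days from Dec 22, 1998 (end of the 20-day hold period, which began when the supplementary schedule is filed on Dec 2, 1998), so not before Jan 5, 1999; done Jan 7, 1999 — permitted.
Step 5 — 10 and 55 days from Jan 7, 1999 (when the auditor's consent is delivered) are Jan 17, 1999 and Mar 3, 1999 respectively; Mar 2, 1999 falls inside that range.
Step 6 — counting 77 days from Mar 2, 1999 (when the website notice is posted) gives a deadline of May 18, 1999; May 15, 1999 is within that limit.
Step 7 — counting 88 days from May 15, 1999 (when the posting confirmation is filed) gives a deadline of Aug 11, 1999; completed Aug 7, 1999, before the deadline.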